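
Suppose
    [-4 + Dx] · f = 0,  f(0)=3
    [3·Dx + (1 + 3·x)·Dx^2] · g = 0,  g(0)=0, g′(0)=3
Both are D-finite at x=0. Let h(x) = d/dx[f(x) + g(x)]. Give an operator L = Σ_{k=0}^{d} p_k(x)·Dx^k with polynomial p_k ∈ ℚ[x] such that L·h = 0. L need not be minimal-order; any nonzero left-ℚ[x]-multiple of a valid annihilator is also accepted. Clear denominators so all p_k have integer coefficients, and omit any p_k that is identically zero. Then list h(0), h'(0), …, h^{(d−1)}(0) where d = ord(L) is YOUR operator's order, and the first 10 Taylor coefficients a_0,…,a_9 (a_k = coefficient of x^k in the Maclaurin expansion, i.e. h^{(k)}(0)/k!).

L = (-120 - 144·x) + (2 - 96·x - 144·x^2)·Dx + (7 + 33·x + 36·x^2)·Dx^2  (order 2).
h: a_k = 15, 39, 123, 47, 371, -3133/5, 33829/15, -684809/105, 2068763/105, -55793113/945, …
ICs: h(0) = 15, h′(0) = 39.

f: a_k = 3, 12, 24, 32, 32, 128/5, 256/15, 1024/105, 512/105, 2048/945, …
g: a_k = 0, 3, -9/2, 9, -81/4, 243/5, -243/2, 2187/7, -6561/8, 2187, …
Sum ⇒ L₀ = lclm(L_f,L_g) in ℚ(x)⟨Dx⟩.
Differentiate: ansatz ord ≤ ord L₀ ⇒ L.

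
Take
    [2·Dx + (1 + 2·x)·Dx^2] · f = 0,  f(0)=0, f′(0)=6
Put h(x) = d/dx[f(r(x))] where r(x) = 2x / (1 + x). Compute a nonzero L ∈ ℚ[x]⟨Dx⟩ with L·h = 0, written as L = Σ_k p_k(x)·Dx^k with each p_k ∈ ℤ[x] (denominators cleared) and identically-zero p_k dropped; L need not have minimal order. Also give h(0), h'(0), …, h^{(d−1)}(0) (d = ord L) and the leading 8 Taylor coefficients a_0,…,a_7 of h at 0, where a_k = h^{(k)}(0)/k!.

f: a_k = 0, 6, -6, 8, -12, 96/5, -32, 384/7, …
Change of var in L_f (x↦r) gives L₀.
h₀' ⇒ L via d/dx closure of L₀.
L = (6 + 10·x) + (1 + 6·x + 5·x^2)·Dx  (order 1).
h: a_k = 12, -72, 372, -1872, 9372, -46872, 234372, -1171872, …
ICs: h(0) = 12.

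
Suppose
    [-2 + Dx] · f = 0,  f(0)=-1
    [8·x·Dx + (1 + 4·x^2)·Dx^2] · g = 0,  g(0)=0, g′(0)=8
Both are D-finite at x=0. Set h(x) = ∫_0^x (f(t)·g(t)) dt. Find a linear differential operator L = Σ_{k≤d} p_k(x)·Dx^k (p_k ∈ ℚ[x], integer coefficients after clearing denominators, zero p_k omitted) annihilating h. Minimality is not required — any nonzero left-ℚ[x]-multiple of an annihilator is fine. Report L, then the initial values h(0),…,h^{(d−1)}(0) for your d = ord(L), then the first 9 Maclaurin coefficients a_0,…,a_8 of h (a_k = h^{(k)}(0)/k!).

L = (4 - 16·x + 16·x^2)·Dx + (-4 + 8·x - 16·x^2)·Dx^2 + (1 + 4·x^2)·Dx^3  (order 3).
h: a_k = 0, 0, -4, -16/3, -4/3, 32/15, -8/5, -352/63, 124/35, …
ICs: h(0) = 0, h′(0) = 0, h′′(0) = -8.

f: a_k = -1, -2, -2, -4/3, -2/3, -4/15, -4/45, -8/315, -2/315, …
g: a_k = 0, 8, 0, -32/3, 0, 128/5, 0, -512/7, 0, …
h₀=f·g: eliminate ⇒ L₀, order ≤ 1·2.
Integrate: L := L₀·Dx.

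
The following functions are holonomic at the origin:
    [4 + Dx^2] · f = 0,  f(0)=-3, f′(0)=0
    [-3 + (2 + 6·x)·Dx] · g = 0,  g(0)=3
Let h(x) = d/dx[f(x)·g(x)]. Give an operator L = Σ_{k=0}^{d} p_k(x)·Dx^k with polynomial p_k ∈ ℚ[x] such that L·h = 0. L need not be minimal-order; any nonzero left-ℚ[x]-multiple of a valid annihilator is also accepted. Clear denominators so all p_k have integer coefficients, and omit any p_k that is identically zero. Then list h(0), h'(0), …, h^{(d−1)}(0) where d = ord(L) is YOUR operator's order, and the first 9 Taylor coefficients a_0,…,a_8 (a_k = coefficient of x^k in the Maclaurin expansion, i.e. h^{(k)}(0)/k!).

f: a_k = -3, 0, 6, 0, -2, 0, 4/15, 0, -2/105, …
g: a_k = 3, 9/2, -27/8, 81/16, -1215/128, 5103/256, -45927/1024, 216513/2048, -8444007/32768, …
f·g: L₀ = L_f ⊗_s L_g, ord ≤ 2·1.
h₀' ⇒ L via d/dx closure of L₀.
L = (1453 + 11712·x + 26784·x^2 + 27648·x^3 + 20736·x^4) + (132 - 756·x - 5184·x^2 - 5184·x^3)·Dx + (172 + 1416·x + 4428·x^2 + 6912·x^3 + 5184·x^4)·Dx^2  (order 2).
h: a_k = -27/2, 225/4, 567/16, 285/32, -49185/256, 1307883/2560, -14800569/10240, 598666367/143360, -27600138963/2293760, …
ICs: h(0) = -27/2, h′(0) = 225/4.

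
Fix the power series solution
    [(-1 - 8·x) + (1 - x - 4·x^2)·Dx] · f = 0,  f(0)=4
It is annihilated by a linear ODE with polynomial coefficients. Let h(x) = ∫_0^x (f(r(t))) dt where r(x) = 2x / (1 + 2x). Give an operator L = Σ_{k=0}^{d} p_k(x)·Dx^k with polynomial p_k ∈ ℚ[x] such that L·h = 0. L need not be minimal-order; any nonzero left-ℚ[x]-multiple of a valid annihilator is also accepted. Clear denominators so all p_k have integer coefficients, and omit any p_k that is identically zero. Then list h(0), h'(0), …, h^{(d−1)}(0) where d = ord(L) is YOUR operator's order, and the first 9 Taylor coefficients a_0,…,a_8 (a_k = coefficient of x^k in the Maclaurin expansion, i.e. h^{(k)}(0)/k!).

L = (2 + 36·x)·Dx + (-1 - 4·x + 12·x^2 + 32·x^3)·Dx^2  (order 2).
h: a_k = 0, 4, 4, 64/3, 0, 1024/5, -1024/3, 20480/7, -9216, …
ICs: h(0) = 0, h′(0) = 4.

f: a_k = 4, 4, 20, 36, 116, 260, 724, 1764, 4660, …
L₀ from L_f via x↦r, Dx↦r'^{-1}Dx.
h=∫₀ˣh₀: take L = L₀·Dx.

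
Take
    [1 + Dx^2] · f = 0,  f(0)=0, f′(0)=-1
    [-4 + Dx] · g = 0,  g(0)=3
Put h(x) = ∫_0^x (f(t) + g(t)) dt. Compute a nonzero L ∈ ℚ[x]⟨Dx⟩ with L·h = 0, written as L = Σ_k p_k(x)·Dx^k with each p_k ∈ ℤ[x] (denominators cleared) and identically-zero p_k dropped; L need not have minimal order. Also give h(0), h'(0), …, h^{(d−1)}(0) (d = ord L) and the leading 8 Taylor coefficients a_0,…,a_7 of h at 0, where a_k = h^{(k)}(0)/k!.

L = -4·Dx + Dx^2 - 4·Dx^3 + Dx^4  (order 4).
h: a_k = 0, 3, 11/2, 8, 193/24, 32/5, 3071/720, 256/105, …
ICs: h(0) = 0, h′(0) = 3, h′′(0) = 11, h′′′(0) = 48.

f: a_k = 0, -1, 0, 1/6, 0, -1/120, 0, 1/5040, …
g: a_k = 3, 12, 24, 32, 32, 128/5, 256/15, 1024/105, …
f+g: L₀ = lclm(L_f,L_g), ord ≤ 2+1.
h=∫₀ˣh₀: take L = L₀·Dx.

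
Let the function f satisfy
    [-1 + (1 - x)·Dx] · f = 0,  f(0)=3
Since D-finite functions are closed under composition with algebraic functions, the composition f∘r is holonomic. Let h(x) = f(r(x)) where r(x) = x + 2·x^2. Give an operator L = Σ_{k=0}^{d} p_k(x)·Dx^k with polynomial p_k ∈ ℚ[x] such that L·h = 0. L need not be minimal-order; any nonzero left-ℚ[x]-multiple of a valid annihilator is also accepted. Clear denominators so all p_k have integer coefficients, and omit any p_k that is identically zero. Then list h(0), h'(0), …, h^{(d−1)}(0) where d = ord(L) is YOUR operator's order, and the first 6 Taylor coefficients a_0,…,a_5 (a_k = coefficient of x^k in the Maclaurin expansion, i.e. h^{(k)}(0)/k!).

f: a_k = 3, 3, 3, 3, 3, 3, …
h₀=f(r): pull back L_f along r ⇒ L₀.
L = (1 + 4·x) + (-1 + x + 2·x^2)·Dx  (order 1).
h: a_k = 3, 3, 9, 15, 33, 63, …
ICs: h(0) = 3.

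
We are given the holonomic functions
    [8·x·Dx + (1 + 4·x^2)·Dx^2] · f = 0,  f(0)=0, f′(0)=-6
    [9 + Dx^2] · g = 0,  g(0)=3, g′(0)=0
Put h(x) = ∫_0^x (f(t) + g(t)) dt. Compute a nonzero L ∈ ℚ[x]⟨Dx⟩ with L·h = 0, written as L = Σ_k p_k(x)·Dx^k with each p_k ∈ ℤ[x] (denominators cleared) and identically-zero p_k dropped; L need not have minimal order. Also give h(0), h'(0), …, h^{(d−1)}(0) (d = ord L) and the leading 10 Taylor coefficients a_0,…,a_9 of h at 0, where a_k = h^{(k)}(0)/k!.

f: a_k = 0, -6, 0, 8, 0, -96/5, 0, 384/7, 0, -512/3, …
g: a_k = 3, 0, -27/2, 0, 81/8, 0, -243/80, 0, 2187/4480, 0, …
L₀ := lclm(L_f,L_g); ord L₀ ≤ 2+2.
h=∫₀ˣh₀: take L = L₀·Dx.
L = (-2808·x + 19008·x^3 + 10368·x^5)·Dx^2 + (9 + 1548·x^2 + 7344·x^4 + 5184·x^6)·Dx^3 + (-312·x + 2112·x^3 + 1152·x^5)·Dx^4 + (1 + 172·x^2 + 816·x^4 + 576·x^6)·Dx^5  (order 5).
h: a_k = 0, 3, -3, -9/2, 2, 81/40, -16/5, -243/560, 48/7, 243/4480, …
ICs: h(0) = 0, h′(0) = 3, h′′(0) = -6, h′′′(0) = -27, h′′′′(0) = 48.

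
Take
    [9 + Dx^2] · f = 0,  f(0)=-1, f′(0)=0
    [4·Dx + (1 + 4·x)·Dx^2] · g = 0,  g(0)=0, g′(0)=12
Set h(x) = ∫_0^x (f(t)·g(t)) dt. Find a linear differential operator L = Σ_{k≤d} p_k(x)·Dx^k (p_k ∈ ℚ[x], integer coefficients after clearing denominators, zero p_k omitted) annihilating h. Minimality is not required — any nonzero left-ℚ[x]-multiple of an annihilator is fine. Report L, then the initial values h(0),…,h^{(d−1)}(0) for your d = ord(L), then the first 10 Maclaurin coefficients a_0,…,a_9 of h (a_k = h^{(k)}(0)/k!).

f: a_k = -1, 0, 9/2, 0, -27/8, 0, 81/80, 0, -729/4480, 0, …
g: a_k = 0, 12, -24, 64, -192, 3072/5, -2048, 49152/7, -24576, 262144/3, …
h₀=f·g: eliminate ⇒ L₀, order ≤ 2·2.
∫: right-multiply L₀ by Dx.
L = (-2043 - 1296·x + 44064·x^2 + 186624·x^3 + 186624·x^4)·Dx + (72 + 5472·x + 31104·x^2 + 41472·x^3)·Dx^2 + (-182 + 864·x + 12096·x^2 + 41472·x^3 + 41472·x^4)·Dx^3 + (8 + 608·x + 3456·x^2 + 4608·x^3)·Dx^4 + (5 + 112·x + 800·x^2 + 2304·x^3 + 2304·x^4)·Dx^5  (order 5).
h: a_k = 0, 0, -6, 8, -5/2, 84/5, -1223/20, 1265/7, -624507/1120, 53279/30, …
ICs: h(0) = 0, h′(0) = 0, h′′(0) = -12, h′′′(0) = 48, h′′′′(0) = -60.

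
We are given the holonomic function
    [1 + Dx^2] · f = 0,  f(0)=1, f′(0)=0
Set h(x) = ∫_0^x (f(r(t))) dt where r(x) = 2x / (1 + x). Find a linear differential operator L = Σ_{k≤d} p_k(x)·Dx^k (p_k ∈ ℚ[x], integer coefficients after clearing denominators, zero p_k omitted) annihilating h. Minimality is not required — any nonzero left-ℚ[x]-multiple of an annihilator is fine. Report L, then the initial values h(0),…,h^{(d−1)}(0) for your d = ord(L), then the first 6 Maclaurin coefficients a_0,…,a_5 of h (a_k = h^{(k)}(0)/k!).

f: a_k = 1, 0, -1/2, 0, 1/24, 0, …
Change of var in L_f (x↦r) gives L₀.
∫: right-multiply L₀ by Dx.
L = 4·Dx + (2 + 6·x + 6·x^2 + 2·x^3)·Dx^2 + (1 + 4·x + 6·x^2 + 4·x^3 + x^4)·Dx^3  (order 3).
h: a_k = 0, 1, 0, -2/3, 1, -16/15, …
ICs: h(0) = 0, h′(0) = 1, h′′(0) = 0.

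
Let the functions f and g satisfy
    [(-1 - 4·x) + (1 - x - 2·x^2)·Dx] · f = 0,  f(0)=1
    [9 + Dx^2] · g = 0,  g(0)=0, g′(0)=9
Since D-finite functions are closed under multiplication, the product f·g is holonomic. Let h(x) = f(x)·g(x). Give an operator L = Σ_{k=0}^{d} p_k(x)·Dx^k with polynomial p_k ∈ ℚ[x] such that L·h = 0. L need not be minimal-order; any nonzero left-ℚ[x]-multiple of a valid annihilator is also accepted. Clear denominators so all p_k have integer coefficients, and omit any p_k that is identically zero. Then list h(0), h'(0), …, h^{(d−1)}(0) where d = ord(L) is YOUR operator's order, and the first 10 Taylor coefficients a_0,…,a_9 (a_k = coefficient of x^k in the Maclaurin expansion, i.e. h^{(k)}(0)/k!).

L = (-5 + 9·x + 18·x^2) + (2 + 8·x)·Dx + (-1 + x + 2·x^2)·Dx^2  (order 2).
h: a_k = 0, 9, 9, 27/2, 63/2, 2583/40, 5103/40, 143037/560, 285921/560, 4576689/4480, …
ICs: h(0) = 0, h′(0) = 9.

f: a_k = 1, 1, 3, 5, 11, 21, 43, 85, 171, 341, …
g: a_k = 0, 9, 0, -27/2, 0, 243/40, 0, -729/560, 0, 729/4480, …
Sym-product of L_f,L_g gives L₀ (≤ ord 2).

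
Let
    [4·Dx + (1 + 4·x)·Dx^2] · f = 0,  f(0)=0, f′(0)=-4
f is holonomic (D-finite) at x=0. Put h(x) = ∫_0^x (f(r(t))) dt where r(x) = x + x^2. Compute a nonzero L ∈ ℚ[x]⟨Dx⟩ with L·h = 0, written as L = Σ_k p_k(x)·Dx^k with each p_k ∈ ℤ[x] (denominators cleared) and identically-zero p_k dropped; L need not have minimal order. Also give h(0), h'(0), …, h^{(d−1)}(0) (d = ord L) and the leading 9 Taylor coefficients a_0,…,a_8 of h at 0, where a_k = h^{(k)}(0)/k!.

f: a_k = 0, -4, 8, -64/3, 64, -1024/5, 2048/3, -16384/7, 8192, …
Substitute x→r, Dx→(1/r')Dx; clear ⇒ L₀.
Integrate: L := L₀·Dx.
L = 2·Dx^2 + (1 + 2·x)·Dx^3  (order 3).
h: a_k = 0, 0, -2, 4/3, -4/3, 8/5, -32/15, 64/21, -32/7, …
ICs: h(0) = 0, h′(0) = 0, h′′(0) = -4.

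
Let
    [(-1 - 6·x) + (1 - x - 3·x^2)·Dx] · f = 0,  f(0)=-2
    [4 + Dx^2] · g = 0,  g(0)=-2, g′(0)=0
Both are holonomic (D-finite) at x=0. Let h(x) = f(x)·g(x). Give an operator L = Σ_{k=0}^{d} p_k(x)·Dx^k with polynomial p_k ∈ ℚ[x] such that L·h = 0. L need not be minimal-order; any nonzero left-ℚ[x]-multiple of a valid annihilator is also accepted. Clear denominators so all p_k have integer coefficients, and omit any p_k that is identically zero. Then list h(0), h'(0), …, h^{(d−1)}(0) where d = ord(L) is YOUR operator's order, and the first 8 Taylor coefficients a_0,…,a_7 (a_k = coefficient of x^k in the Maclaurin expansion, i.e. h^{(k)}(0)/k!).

f: a_k = -2, -2, -8, -14, -38, -80, -194, -434, …
g: a_k = -2, 0, 4, 0, -4/3, 0, 8/45, 0, …
Sym-product of L_f,L_g gives L₀ (≤ ord 2).
L = (2 + 4·x + 12·x^2) + (2 + 12·x)·Dx + (-1 + x + 3·x^2)·Dx^2  (order 2).
h: a_k = 4, 4, 8, 20, 140/3, 320/3, 11084/45, 25484/45, …
ICs: h(0) = 4, h′(0) = 4.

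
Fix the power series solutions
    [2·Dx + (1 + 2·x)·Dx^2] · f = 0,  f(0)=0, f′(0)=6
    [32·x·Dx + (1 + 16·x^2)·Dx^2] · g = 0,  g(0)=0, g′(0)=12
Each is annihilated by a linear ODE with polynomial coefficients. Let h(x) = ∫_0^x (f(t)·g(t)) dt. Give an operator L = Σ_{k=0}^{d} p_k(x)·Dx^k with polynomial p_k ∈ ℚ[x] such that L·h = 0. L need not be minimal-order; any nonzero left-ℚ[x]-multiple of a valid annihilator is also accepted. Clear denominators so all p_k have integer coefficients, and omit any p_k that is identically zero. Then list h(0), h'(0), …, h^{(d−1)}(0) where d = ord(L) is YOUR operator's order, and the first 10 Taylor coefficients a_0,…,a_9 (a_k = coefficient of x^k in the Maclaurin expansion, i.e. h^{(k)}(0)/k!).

f: a_k = 0, 6, -6, 8, -12, 96/5, -32, 384/7, -96, 512/3, …
g: a_k = 0, 12, 0, -64, 0, 3072/5, 0, -49152/7, 0, 262144/3, …
L₀ := L_f ⊗_s L_g (sym. prod.), ord ≤ 4.
∫: right-multiply L₀ by Dx.
L = (2304 + 8960·x + 114688·x^2 + 552960·x^3 + 983040·x^4 + 851968·x^5 + 1048576·x^7)·Dx^2 + (1032 + 14720·x + 111872·x^2 + 616448·x^3 + 1884160·x^4 + 3047424·x^5 + 2293760·x^6 + 1572864·x^7 + 3670016·x^8)·Dx^3 + (72 + 2512·x + 19968·x^2 + 99072·x^3 + 393216·x^4 + 1019904·x^5 + 1572864·x^6 + 1376256·x^7 + 1572864·x^8 + 2097152·x^9)·Dx^4 + (17 + 132·x + 964·x^2 + 4864·x^3 + 18432·x^4 + 55296·x^5 + 129024·x^6 + 196608·x^7 + 196608·x^8 + 262144·x^9 + 262144·x^10)·Dx^5  (order 5).
h: a_k = 0, 0, 0, 24, -18, -288/5, 40, 2432/5, -2064/5, -20992/5, …
ICs: h(0) = 0, h′(0) = 0, h′′(0) = 0, h′′′(0) = 144, h′′′′(0) = -432.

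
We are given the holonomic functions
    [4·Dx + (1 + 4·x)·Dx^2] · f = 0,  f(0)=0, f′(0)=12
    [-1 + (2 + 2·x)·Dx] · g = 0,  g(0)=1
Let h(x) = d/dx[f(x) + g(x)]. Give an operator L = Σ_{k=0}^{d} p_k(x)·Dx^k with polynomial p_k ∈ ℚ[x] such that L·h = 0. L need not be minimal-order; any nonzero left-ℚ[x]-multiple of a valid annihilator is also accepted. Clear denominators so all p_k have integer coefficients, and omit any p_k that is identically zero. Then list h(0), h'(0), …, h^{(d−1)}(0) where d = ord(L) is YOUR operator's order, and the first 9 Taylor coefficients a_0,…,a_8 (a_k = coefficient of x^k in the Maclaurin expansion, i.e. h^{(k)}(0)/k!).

L = (52 + 16·x) + (125 + 232·x + 80·x^2)·Dx + (14 + 78·x + 96·x^2 + 32·x^3)·Dx^2  (order 2).
h: a_k = 25/2, -193/4, 3075/16, -24581/32, 786467/256, -6291519/512, 100663527/2048, -805306797/4096, 51539613987/65536, …
ICs: h(0) = 25/2, h′(0) = -193/4.

f: a_k = 0, 12, -24, 64, -192, 3072/5, -2048, 49152/7, -24576, …
g: a_k = 1, 1/2, -1/8, 1/16, -5/128, 7/256, -21/1024, 33/2048, -429/32768, …
f+g: L₀ = lclm(L_f,L_g), ord ≤ 2+1.
Differentiate: ansatz ord ≤ ord L₀ ⇒ L.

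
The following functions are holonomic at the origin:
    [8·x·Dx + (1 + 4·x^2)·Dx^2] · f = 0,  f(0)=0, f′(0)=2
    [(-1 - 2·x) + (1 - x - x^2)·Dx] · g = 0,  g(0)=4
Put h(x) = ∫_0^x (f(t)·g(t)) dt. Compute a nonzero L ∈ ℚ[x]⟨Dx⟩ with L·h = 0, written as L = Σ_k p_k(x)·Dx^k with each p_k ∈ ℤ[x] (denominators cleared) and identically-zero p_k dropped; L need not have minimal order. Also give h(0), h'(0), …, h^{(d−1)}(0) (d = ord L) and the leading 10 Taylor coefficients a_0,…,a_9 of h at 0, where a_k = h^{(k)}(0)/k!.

f: a_k = 0, 2, 0, -8/3, 0, 32/5, 0, -128/7, 0, 512/9, …
g: a_k = 4, 4, 8, 12, 20, 32, 52, 84, 136, 220, …
Product ⇒ symmetric product L₀, ord ≤ 2.
∫: right-multiply L₀ by Dx.
L = (2 + 8·x + 24·x^2)·Dx + (2 - 4·x + 16·x^2 + 24·x^3)·Dx^2 + (-1 + x - 3·x^2 + 4·x^3 + 4·x^4)·Dx^3  (order 3).
h: a_k = 0, 0, 4, 8/3, 4/3, 8/3, 332/45, 288/35, 377/105, 9064/945, …
ICs: h(0) = 0, h′(0) = 0, h′′(0) = 8.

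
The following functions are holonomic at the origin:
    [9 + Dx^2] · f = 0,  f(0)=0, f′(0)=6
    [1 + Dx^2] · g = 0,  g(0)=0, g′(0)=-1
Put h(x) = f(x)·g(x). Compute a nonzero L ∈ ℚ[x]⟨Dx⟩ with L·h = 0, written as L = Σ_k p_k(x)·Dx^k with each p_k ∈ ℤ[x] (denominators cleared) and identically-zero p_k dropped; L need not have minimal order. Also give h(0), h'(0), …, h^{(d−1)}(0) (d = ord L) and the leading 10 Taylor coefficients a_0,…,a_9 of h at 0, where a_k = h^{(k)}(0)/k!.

L = 64 + 20·Dx^2 + Dx^4  (order 4).
h: a_k = 0, 0, -6, 0, 10, 0, -28/5, 0, 34/21, 0, …
ICs: h(0) = 0, h′(0) = 0, h′′(0) = -12, h′′′(0) = 0.

f: a_k = 0, 6, 0, -9, 0, 81/20, 0, -243/280, 0, 243/2240, …
g: a_k = 0, -1, 0, 1/6, 0, -1/120, 0, 1/5040, 0, -1/362880, …
Product ⇒ symmetric product L₀, ord ≤ 4.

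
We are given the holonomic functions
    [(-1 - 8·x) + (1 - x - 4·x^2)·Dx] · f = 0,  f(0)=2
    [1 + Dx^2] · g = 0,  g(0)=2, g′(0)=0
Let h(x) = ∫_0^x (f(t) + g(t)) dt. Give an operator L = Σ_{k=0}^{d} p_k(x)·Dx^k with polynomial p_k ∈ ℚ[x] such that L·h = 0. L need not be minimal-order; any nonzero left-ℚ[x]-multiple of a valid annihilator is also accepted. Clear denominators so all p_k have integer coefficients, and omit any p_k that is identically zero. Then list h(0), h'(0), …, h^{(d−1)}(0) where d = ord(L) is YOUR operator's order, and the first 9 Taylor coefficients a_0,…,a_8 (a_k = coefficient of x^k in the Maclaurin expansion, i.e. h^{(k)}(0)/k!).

L = (55 + 486·x + 553·x^2 + 1488·x^3 + 80·x^4 + 128·x^5)·Dx + (-11 - 11·x - 23·x^2 + 169·x^3 + 348·x^4 + 48·x^5 + 64·x^6)·Dx^2 + (55 + 486·x + 553·x^2 + 1488·x^3 + 80·x^4 + 128·x^5)·Dx^3 + (-11 - 11·x - 23·x^2 + 169·x^3 + 348·x^4 + 48·x^5 + 64·x^6)·Dx^4  (order 4).
h: a_k = 0, 4, 1, 3, 9/2, 697/60, 65/3, 18617/360, 441/4, …
ICs: h(0) = 0, h′(0) = 4, h′′(0) = 2, h′′′(0) = 18.

f: a_k = 2, 2, 10, 18, 58, 130, 362, 882, 2330, …
g: a_k = 2, 0, -1, 0, 1/12, 0, -1/360, 0, 1/20160, …
Sum ⇒ L₀ = lclm(L_f,L_g) in ℚ(x)⟨Dx⟩.
Integrate: L := L₀·Dx.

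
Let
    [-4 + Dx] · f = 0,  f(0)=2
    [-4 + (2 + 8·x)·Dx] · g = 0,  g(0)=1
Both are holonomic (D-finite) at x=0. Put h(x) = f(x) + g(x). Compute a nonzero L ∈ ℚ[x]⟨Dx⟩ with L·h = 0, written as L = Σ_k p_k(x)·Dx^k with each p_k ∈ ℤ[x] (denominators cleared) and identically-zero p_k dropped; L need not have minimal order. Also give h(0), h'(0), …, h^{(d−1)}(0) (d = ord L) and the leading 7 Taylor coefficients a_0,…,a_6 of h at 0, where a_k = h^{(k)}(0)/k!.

f: a_k = 2, 8, 16, 64/3, 64/3, 256/15, 512/45, …
g: a_k = 1, 2, -2, 4, -10, 28, -84, …
L₀ := lclm(L_f,L_g); ord L₀ ≤ 1+1.
L = (24 + 64·x) + (-10 - 64·x - 128·x^2)·Dx + (1 + 12·x + 32·x^2)·Dx^2  (order 2).
h: a_k = 3, 10, 14, 76/3, 34/3, 676/15, -3268/45, …
ICs: h(0) = 3, h′(0) = 10.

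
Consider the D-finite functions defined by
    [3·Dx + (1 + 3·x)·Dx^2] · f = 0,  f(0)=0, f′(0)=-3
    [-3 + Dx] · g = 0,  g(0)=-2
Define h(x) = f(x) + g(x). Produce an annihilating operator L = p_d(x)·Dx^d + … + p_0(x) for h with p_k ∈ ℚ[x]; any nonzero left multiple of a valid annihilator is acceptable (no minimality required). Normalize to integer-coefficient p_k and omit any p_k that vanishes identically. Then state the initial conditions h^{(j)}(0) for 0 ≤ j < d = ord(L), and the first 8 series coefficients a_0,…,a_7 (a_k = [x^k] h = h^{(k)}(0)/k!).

L = (-27 - 27·x)·Dx + (3 - 18·x - 27·x^2)·Dx^2 + (2 + 9·x + 9·x^2)·Dx^3  (order 3).
h: a_k = -2, -9, -9/2, -18, 27/2, -1053/20, 4779/40, -87723/280, …
ICs: h(0) = -2, h′(0) = -9, h′′(0) = -9.

f: a_k = 0, -3, 9/2, -9, 81/4, -243/5, 243/2, -2187/7, …
g: a_k = -2, -6, -9, -9, -27/4, -81/20, -81/40, -243/280, …
h₀=f+g: left-lcm gives L₀, ord ≤ 3.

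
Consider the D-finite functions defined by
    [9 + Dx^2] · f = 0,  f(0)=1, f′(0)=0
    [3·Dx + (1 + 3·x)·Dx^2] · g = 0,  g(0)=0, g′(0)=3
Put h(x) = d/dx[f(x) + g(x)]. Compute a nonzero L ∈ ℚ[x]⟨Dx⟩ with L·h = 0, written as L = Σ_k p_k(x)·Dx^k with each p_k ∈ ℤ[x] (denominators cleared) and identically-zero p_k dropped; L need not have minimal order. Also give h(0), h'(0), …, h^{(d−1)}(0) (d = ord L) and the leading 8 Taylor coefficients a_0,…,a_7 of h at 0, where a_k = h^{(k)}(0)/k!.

f: a_k = 1, 0, -9/2, 0, 27/8, 0, -81/80, 0, …
g: a_k = 0, 3, -9/2, 9, -81/4, 243/5, -243/2, 2187/7, …
L₀ := lclm(L_f,L_g); ord L₀ ≤ 2+2.
h=h₀': d/dx-closure on L₀ ⇒ L.
L = (63 + 54·x + 81·x^2) + (9 + 45·x + 81·x^2 + 81·x^3)·Dx + (7 + 6·x + 9·x^2)·Dx^2 + (1 + 5·x + 9·x^2 + 9·x^3)·Dx^3  (order 3).
h: a_k = 3, -18, 27, -135/2, 243, -29403/40, 2187, -3673431/560, …
ICs: h(0) = 3, h′(0) = -18, h′′(0) = 54.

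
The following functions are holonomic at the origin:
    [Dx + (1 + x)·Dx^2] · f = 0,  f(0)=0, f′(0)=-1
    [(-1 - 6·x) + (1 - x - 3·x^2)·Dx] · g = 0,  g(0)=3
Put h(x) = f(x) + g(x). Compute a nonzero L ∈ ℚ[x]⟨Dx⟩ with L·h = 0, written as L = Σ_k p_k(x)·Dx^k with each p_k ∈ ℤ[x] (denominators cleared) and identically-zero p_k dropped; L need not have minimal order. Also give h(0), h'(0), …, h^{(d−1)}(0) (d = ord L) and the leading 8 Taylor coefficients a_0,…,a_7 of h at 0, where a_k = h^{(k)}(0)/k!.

L = (-58 - 350·x - 636·x^2 - 756·x^3 - 324·x^4)·Dx + (-40 - 364·x - 976·x^2 - 1632·x^3 - 1530·x^4 - 540·x^5)·Dx^2 + (9 + 31·x + 27·x^2 - 115·x^3 - 345·x^4 - 333·x^5 - 108·x^6)·Dx^3  (order 3).
h: a_k = 3, 2, 25/2, 62/3, 229/4, 599/5, 1747/6, 4556/7, …
ICs: h(0) = 3, h′(0) = 2, h′′(0) = 25.

f: a_k = 0, -1, 1/2, -1/3, 1/4, -1/5, 1/6, -1/7, …
g: a_k = 3, 3, 12, 21, 57, 120, 291, 651, …
L₀ := lclm(L_f,L_g); ord L₀ ≤ 2+1.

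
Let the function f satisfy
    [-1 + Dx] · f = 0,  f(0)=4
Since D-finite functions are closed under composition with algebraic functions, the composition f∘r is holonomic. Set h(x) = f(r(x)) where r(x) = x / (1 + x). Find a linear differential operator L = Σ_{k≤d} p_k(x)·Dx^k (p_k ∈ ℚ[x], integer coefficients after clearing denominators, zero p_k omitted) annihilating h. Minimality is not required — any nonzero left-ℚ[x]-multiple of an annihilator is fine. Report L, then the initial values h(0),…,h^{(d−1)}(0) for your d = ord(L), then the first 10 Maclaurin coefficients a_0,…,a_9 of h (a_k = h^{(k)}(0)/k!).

L = -1 + (1 + 2·x + x^2)·Dx  (order 1).
h: a_k = 4, 4, -2, 2/3, 1/6, -19/30, 151/180, -1091/1260, 7841/10080, -56519/90720, …
ICs: h(0) = 4.

f: a_k = 4, 4, 2, 2/3, 1/6, 1/30, 1/180, 1/1260, 1/10080, 1/90720, …
Substitute x→r, Dx→(1/r')Dx; clear ⇒ L₀.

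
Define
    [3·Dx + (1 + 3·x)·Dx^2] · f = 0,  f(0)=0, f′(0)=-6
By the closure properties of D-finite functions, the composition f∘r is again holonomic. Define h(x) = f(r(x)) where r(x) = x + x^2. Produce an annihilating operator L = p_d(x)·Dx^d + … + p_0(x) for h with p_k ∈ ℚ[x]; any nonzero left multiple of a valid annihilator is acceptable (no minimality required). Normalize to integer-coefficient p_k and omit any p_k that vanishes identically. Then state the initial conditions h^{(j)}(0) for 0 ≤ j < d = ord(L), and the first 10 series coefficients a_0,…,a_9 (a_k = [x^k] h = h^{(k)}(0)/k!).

f: a_k = 0, -6, 9, -18, 81/2, -486/5, 243, -4374/7, 6561/4, -4374, …
Substitute x→r, Dx→(1/r')Dx; clear ⇒ L₀.
L = (1 + 6·x + 6·x^2)·Dx + (1 + 5·x + 9·x^2 + 6·x^3)·Dx^2  (order 2).
h: a_k = 0, -6, 3, 0, -9/2, 54/5, -18, 162/7, -81/4, 0, …
ICs: h(0) = 0, h′(0) = -6.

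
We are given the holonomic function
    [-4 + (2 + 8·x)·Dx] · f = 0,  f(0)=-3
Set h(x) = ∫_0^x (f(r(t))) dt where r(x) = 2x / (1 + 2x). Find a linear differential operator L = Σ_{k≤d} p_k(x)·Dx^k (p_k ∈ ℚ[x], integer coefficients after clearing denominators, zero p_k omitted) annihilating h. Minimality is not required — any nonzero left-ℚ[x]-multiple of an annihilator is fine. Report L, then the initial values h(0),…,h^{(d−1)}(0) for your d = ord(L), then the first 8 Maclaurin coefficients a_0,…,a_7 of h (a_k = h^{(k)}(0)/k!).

L = -4·Dx + (1 + 12·x + 20·x^2)·Dx^2  (order 2).
h: a_k = 0, -3, -6, 16, -60, 288, -1632, 72192/7, …
ICs: h(0) = 0, h′(0) = -3.

f: a_k = -3, -6, 6, -12, 30, -84, 252, -792, …
Substitute x→r, Dx→(1/r')Dx; clear ⇒ L₀.
h=∫h₀ ⇒ L = L₀·Dx.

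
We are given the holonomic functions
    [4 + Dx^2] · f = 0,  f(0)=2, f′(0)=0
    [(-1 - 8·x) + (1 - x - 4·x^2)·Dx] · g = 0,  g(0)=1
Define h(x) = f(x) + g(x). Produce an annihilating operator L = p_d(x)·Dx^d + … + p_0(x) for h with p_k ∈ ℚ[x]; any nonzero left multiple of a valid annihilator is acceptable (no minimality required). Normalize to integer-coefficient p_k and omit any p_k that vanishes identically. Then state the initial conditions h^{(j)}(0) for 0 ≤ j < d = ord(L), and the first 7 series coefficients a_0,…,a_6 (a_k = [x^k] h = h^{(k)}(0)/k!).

L = (-116 - 1008·x - 968·x^2 - 2688·x^3 - 640·x^4 - 1024·x^5) + (28 + 4·x - 8·x^2 - 200·x^3 - 480·x^4 - 384·x^5 - 512·x^6)·Dx + (-29 - 252·x - 242·x^2 - 672·x^3 - 160·x^4 - 256·x^5)·Dx^2 + (7 + x - 2·x^2 - 50·x^3 - 120·x^4 - 96·x^5 - 128·x^6)·Dx^3  (order 3).
h: a_k = 3, 1, 1, 9, 91/3, 65, 8137/45, …
ICs: h(0) = 3, h′(0) = 1, h′′(0) = 2.

f: a_k = 2, 0, -4, 0, 4/3, 0, -8/45, …
g: a_k = 1, 1, 5, 9, 29, 65, 181, …
h₀=f+g: left-lcm gives L₀, ord ≤ 3.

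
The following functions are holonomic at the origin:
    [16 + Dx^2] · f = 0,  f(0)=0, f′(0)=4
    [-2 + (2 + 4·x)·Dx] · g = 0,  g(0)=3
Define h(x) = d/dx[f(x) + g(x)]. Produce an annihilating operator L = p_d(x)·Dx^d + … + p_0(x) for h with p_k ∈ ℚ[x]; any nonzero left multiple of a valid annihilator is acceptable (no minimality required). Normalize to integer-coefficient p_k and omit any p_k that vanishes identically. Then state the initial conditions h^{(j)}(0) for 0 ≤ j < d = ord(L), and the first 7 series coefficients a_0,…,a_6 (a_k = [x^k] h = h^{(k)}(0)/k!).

f: a_k = 0, 4, 0, -32/3, 0, 128/15, 0, …
g: a_k = 3, 3, -3/2, 3/2, -15/8, 21/8, -63/16, …
L₀ := lclm(L_f,L_g); ord L₀ ≤ 2+1.
h₀' ⇒ L via d/dx closure of L₀.
L = (-496 - 1024·x - 1024·x^2) + (-304 - 1632·x - 3072·x^2 - 2048·x^3)·Dx + (-31 - 64·x - 64·x^2)·Dx^2 + (-19 - 102·x - 192·x^2 - 128·x^3)·Dx^3  (order 3).
h: a_k = 7, -3, -55/2, -15/2, 1339/24, -189/8, 14801/720, …
ICs: h(0) = 7, h′(0) = -3, h′′(0) = -55.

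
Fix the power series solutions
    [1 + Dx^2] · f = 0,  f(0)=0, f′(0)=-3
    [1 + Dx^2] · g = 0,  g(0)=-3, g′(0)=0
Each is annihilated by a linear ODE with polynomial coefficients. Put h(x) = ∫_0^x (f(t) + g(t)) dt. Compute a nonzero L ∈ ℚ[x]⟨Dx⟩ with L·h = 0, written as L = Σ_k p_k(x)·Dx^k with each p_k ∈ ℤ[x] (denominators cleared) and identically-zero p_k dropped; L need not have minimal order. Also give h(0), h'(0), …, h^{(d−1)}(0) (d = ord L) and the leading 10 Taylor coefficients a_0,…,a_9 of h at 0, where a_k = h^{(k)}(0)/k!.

f: a_k = 0, -3, 0, 1/2, 0, -1/40, 0, 1/1680, 0, -1/120960, …
g: a_k = -3, 0, 3/2, 0, -1/8, 0, 1/240, 0, -1/13440, 0, …
Weyl lclm of L_f,L_g ⇒ L₀ (ord ≤ 4).
h=∫h₀ ⇒ L = L₀·Dx.
L = Dx + Dx^3  (order 3).
h: a_k = 0, -3, -3/2, 1/2, 1/8, -1/40, -1/240, 1/1680, 1/13440, -1/120960, …
ICs: h(0) = 0, h′(0) = -3, h′′(0) = -3.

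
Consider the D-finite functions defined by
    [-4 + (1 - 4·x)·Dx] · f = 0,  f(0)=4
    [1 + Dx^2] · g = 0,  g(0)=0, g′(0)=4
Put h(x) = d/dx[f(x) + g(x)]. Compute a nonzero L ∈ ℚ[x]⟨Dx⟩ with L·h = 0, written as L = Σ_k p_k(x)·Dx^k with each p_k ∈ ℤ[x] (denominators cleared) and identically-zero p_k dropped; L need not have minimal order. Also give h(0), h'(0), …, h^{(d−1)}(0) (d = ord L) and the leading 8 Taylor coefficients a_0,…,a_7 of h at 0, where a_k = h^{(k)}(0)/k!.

L = (1544 - 64·x + 128·x^2) + (-97 + 396·x - 48·x^2 + 64·x^3)·Dx + (1544 - 64·x + 128·x^2)·Dx^2 + (-97 + 396·x - 48·x^2 + 64·x^3)·Dx^3  (order 3).
h: a_k = 20, 128, 766, 4096, 122881/6, 98304, 82575359/180, 2097152, …
ICs: h(0) = 20, h′(0) = 128, h′′(0) = 1532.

f: a_k = 4, 16, 64, 256, 1024, 4096, 16384, 65536, …
g: a_k = 0, 4, 0, -2/3, 0, 1/30, 0, -1/1260, …
Sum ⇒ L₀ = lclm(L_f,L_g) in ℚ(x)⟨Dx⟩.
h=h₀': d/dx-closure on L₀ ⇒ L.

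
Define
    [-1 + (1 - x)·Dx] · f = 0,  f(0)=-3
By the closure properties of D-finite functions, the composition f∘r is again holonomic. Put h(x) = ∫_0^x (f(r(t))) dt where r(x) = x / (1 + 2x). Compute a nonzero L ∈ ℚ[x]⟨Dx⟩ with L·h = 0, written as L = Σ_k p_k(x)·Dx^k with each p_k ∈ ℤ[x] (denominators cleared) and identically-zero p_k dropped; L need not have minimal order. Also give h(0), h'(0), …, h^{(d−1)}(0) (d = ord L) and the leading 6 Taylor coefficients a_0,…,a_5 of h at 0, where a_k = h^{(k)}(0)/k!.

f: a_k = -3, -3, -3, -3, -3, -3, …
h₀=f(r): pull back L_f along r ⇒ L₀.
h=∫₀ˣh₀: take L = L₀·Dx.
L = -Dx + (1 + 3·x + 2·x^2)·Dx^2  (order 2).
h: a_k = 0, -3, -3/2, 1, -3/4, 3/5, …
ICs: h(0) = 0, h′(0) = -3.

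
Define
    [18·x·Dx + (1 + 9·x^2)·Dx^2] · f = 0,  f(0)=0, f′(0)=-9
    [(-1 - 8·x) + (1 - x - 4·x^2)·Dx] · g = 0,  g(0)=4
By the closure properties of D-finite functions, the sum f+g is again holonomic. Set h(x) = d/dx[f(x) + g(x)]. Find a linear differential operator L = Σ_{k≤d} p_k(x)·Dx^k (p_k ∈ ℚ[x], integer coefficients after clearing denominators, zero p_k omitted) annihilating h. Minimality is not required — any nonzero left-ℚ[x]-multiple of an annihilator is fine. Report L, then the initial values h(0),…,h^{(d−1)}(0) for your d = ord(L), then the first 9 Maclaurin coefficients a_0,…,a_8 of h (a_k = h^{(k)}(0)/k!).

L = (90 - 360·x - 6462·x^2 - 14688·x^3 - 63936·x^4 - 31104·x^6) + (-36 - 294·x - 324·x^2 - 3198·x^3 - 13680·x^4 - 46080·x^5 - 3888·x^6 - 31104·x^7)·Dx + (5 + 16·x + 160·x^2 - 96·x^3 + 555·x^4 - 2304·x^5 - 4896·x^6 - 1296·x^7 - 5184·x^8)·Dx^2  (order 2).
h: a_k = -5, 40, 189, 464, 571, 4344, 18909, 37280, 46395, …
ICs: h(0) = -5, h′(0) = 40.

f: a_k = 0, -9, 0, 27, 0, -729/5, 0, 6561/7, 0, …
g: a_k = 4, 4, 20, 36, 116, 260, 724, 1764, 4660, …
Sum ⇒ L₀ = lclm(L_f,L_g) in ℚ(x)⟨Dx⟩.
h₀' ⇒ L via d/dx closure of L₀.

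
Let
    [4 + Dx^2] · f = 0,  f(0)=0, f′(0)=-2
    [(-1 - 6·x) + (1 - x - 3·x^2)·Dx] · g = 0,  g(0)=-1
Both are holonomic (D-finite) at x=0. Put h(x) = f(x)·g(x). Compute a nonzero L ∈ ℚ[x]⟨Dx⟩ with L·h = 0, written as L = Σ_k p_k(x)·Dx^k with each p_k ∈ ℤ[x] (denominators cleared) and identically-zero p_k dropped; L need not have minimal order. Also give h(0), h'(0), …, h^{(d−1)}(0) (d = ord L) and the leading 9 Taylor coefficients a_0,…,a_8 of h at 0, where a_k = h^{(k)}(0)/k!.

f: a_k = 0, -2, 0, 4/3, 0, -4/15, 0, 8/315, 0, …
g: a_k = -1, -1, -4, -7, -19, -40, -97, -217, -508, …
L₀ := L_f ⊗_s L_g (sym. prod.), ord ≤ 2.
L = (2 + 4·x + 12·x^2) + (2 + 12·x)·Dx + (-1 + x + 3·x^2)·Dx^2  (order 2).
h: a_k = 0, 2, 2, 20/3, 38/3, 494/15, 1064/15, 53458/315, 24098/63, …
ICs: h(0) = 0, h′(0) = 2.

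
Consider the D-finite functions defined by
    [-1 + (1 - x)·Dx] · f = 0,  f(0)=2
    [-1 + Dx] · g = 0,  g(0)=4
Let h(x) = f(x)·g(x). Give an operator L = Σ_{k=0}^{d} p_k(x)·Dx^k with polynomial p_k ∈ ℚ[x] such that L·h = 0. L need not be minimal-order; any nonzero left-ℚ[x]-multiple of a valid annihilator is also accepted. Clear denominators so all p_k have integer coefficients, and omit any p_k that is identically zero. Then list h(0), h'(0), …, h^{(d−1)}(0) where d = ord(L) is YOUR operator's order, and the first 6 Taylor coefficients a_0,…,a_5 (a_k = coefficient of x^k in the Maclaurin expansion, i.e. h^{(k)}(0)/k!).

L = (2 - x) + (-1 + x)·Dx  (order 1).
h: a_k = 8, 16, 20, 64/3, 65/3, 326/15, …
ICs: h(0) = 8.

f: a_k = 2, 2, 2, 2, 2, 2, …
g: a_k = 4, 4, 2, 2/3, 1/6, 1/30, …
Product ⇒ symmetric product L₀, ord ≤ 1.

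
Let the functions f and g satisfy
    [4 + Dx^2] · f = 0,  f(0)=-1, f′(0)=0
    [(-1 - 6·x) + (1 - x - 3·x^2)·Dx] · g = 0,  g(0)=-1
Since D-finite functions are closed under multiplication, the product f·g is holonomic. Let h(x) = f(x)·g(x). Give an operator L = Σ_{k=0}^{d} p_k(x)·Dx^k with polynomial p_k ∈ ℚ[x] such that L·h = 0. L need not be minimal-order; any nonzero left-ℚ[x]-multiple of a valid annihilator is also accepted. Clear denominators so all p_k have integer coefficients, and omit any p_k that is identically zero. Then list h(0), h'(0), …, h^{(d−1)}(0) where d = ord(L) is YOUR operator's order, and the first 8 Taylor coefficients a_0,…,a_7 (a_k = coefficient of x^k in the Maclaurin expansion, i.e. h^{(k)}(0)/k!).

f: a_k = -1, 0, 2, 0, -2/3, 0, 4/45, 0, …
g: a_k = -1, -1, -4, -7, -19, -40, -97, -217, …
h₀=f·g: eliminate ⇒ L₀, order ≤ 2·1.
L = (2 + 4·x + 12·x^2) + (2 + 12·x)·Dx + (-1 + x + 3·x^2)·Dx^2  (order 2).
h: a_k = 1, 1, 2, 5, 35/3, 80/3, 2771/45, 6371/45, …
ICs: h(0) = 1, h′(0) = 1.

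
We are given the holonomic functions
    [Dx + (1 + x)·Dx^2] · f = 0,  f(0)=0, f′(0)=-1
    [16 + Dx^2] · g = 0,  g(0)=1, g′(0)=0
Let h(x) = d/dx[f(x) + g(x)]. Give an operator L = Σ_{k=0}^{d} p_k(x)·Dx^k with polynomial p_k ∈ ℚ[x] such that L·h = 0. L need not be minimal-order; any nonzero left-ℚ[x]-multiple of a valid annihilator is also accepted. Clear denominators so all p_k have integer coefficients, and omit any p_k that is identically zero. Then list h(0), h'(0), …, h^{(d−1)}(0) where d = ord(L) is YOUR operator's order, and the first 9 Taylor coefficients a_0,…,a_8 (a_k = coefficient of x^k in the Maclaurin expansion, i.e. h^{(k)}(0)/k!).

f: a_k = 0, -1, 1/2, -1/3, 1/4, -1/5, 1/6, -1/7, 1/8, …
g: a_k = 1, 0, -8, 0, 32/3, 0, -256/45, 0, 512/315, …
Sum ⇒ L₀ = lclm(L_f,L_g) in ℚ(x)⟨Dx⟩.
h₀' ⇒ L via d/dx closure of L₀.
L = (176 + 256·x + 128·x^2) + (144 + 400·x + 384·x^2 + 128·x^3)·Dx + (11 + 16·x + 8·x^2)·Dx^2 + (9 + 25·x + 24·x^2 + 8·x^3)·Dx^3  (order 3).
h: a_k = -1, -15, -1, 131/3, -1, -497/15, -1, 4411/315, -1, …
ICs: h(0) = -1, h′(0) = -15, h′′(0) = -2.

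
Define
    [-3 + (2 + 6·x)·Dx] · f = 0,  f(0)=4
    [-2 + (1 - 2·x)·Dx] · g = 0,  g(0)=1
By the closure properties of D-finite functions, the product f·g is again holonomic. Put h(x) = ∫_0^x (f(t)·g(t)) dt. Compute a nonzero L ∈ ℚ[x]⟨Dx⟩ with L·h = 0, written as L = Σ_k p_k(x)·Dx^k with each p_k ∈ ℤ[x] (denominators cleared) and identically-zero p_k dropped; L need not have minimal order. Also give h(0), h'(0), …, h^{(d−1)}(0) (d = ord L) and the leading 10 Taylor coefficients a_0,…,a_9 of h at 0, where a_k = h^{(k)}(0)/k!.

L = (7 + 6·x)·Dx + (-2 - 2·x + 12·x^2)·Dx^2  (order 2).
h: a_k = 0, 4, 7, 47/6, 215/16, 607/32, 13841/384, 95419/1792, 453847/4096, 11708435/73728, …
ICs: h(0) = 0, h′(0) = 4.

f: a_k = 4, 6, -9/2, 27/4, -405/32, 1701/64, -15309/256, 72171/512, -2814669/8192, 14073345/16384, …
g: a_k = 1, 2, 4, 8, 16, 32, 64, 128, 256, 512, …
Product ⇒ symmetric product L₀, ord ≤ 1.
h=∫₀ˣh₀: take L = L₀·Dx.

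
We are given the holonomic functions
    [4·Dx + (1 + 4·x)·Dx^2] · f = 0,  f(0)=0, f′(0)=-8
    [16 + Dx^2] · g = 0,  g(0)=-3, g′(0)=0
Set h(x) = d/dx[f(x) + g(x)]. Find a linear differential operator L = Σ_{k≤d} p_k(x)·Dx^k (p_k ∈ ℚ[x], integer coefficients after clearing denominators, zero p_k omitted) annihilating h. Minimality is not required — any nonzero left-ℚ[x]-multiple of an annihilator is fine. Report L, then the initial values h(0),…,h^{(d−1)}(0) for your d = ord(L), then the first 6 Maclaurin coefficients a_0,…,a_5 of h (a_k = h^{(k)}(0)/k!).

L = (448 + 512·x + 1024·x^2) + (48 + 320·x + 768·x^2 + 1024·x^3)·Dx + (28 + 32·x + 64·x^2)·Dx^2 + (3 + 20·x + 48·x^2 + 64·x^3)·Dx^3  (order 3).
h: a_k = -8, 80, -128, 384, -2048, 41472/5, …
ICs: h(0) = -8, h′(0) = 80, h′′(0) = -256.

f: a_k = 0, -8, 16, -128/3, 128, -2048/5, …
g: a_k = -3, 0, 24, 0, -32, 0, …
h₀=f+g: left-lcm gives L₀, ord ≤ 4.
Differentiate: ansatz ord ≤ ord L₀ ⇒ L.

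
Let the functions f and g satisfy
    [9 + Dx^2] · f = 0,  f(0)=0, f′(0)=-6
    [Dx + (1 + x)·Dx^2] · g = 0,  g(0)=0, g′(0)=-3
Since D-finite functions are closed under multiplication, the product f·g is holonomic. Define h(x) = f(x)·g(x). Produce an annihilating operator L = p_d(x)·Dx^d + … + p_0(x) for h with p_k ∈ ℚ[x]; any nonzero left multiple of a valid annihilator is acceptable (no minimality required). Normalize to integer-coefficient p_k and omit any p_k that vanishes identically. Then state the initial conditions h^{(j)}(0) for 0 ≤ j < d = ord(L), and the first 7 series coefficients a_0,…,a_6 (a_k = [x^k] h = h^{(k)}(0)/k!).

f: a_k = 0, -6, 0, 9, 0, -81/20, 0, …
g: a_k = 0, -3, 3/2, -1, 3/4, -3/5, 1/2, …
Product ⇒ symmetric product L₀, ord ≤ 4.
L = (2493 + 10854·x + 17091·x^2 + 11664·x^3 + 2916·x^4) + (612 + 1908·x + 1944·x^2 + 648·x^3)·Dx + (592 + 2484·x + 3834·x^2 + 2592·x^3 + 648·x^4)·Dx^2 + (68 + 212·x + 216·x^2 + 72·x^3)·Dx^3 + (35 + 142·x + 215·x^2 + 144·x^3 + 36·x^4)·Dx^4  (order 4).
h: a_k = 0, 0, 18, -9, -21, 9, 27/4, …
ICs: h(0) = 0, h′(0) = 0, h′′(0) = 36, h′′′(0) = -54.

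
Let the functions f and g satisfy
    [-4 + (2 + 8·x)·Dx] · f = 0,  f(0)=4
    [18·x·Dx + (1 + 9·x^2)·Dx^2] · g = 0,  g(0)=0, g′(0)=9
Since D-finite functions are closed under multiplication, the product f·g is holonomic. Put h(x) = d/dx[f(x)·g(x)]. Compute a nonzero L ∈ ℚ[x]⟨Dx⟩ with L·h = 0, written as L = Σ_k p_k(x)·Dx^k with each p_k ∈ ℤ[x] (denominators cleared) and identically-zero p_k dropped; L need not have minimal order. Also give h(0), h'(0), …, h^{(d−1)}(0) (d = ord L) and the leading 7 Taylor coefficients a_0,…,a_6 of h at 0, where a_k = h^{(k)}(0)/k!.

L = (2 + 120·x + 150·x^2 - 648·x^3 - 324·x^4) + (7 + 70·x + 279·x^2 - 42·x^3 - 2268·x^4 - 1296·x^5)·Dx + (1 + 5·x - 2·x^2 - 27·x^3 - 147·x^4 - 648·x^5 - 432·x^6)·Dx^2  (order 2).
h: a_k = 36, 144, -540, -288, 2196, 52272/5, -240084/5, …
ICs: h(0) = 36, h′(0) = 144.

f: a_k = 4, 8, -8, 16, -40, 112, -336, …
g: a_k = 0, 9, 0, -27, 0, 729/5, 0, …
L₀ := L_f ⊗_s L_g (sym. prod.), ord ≤ 2.
Differentiate: ansatz ord ≤ ord L₀ ⇒ L.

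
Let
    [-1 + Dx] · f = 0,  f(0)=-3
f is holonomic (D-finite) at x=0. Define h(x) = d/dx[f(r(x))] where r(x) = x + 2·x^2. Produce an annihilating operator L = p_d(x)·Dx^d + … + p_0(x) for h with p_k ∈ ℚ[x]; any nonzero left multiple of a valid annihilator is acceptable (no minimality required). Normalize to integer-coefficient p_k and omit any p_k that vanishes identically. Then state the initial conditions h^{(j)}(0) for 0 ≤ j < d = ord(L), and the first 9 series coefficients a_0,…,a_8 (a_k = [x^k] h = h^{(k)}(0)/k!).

L = (5 + 8·x + 16·x^2) + (-1 - 4·x)·Dx  (order 1).
h: a_k = -3, -15, -39/2, -73/2, -281/8, -1741/40, -1697/48, -57233/1680, -328753/13440, …
ICs: h(0) = -3.

f: a_k = -3, -3, -3/2, -1/2, -1/8, -1/40, -1/240, -1/1680, -1/13440, …
L₀ from L_f via x↦r, Dx↦r'^{-1}Dx.
h=h₀': d/dx-closure on L₀ ⇒ L.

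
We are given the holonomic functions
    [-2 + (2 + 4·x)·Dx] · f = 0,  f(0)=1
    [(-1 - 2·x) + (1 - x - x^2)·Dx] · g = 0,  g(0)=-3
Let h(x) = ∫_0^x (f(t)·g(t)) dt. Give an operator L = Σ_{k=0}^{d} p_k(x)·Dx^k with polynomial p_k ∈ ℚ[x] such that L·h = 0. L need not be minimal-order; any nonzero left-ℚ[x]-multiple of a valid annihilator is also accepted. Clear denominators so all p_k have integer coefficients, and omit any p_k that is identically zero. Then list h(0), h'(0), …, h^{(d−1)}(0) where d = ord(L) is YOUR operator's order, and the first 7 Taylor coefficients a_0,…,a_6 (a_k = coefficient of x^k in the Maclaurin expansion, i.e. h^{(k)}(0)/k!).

L = (2 + 3·x + 3·x^2)·Dx + (-1 - x + 3·x^2 + 2·x^3)·Dx^2  (order 2).
h: a_k = 0, -3, -3, -5/2, -15/4, -33/8, -51/8, …
ICs: h(0) = 0, h′(0) = -3.

f: a_k = 1, 1, -1/2, 1/2, -5/8, 7/8, -21/16, …
g: a_k = -3, -3, -6, -9, -15, -24, -39, …
f·g: L₀ = L_f ⊗_s L_g, ord ≤ 1·1.
h=∫h₀ ⇒ L = L₀·Dx.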